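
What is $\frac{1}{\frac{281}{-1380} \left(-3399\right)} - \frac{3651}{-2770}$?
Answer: $\frac{1163654023}{881893210} \approx 1.3195$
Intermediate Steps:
$\frac{1}{\frac{281}{-1380} \left(-3399\right)} - \frac{3651}{-2770} = \frac{1}{281 \left(- \frac{1}{1380}\right)} \left(- \frac{1}{3399}\right) - - \frac{3651}{2770} = \frac{1}{- \frac{281}{1380}} \left(- \frac{1}{3399}\right) + \frac{3651}{2770} = \left(- \frac{1380}{281}\right) \left(- \frac{1}{3399}\right) + \frac{3651}{2770} = \frac{460}{318373} + \frac{3651}{2770} = \frac{1163654023}{881893210}$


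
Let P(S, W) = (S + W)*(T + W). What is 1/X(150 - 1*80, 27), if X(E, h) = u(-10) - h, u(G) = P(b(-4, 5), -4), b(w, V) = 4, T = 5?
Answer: -1/27 ≈ -0.037037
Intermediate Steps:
P(S, W) = (5 + W)*(S + W) (P(S, W) = (S + W)*(5 + W) = (5 + W)*(S + W))
u(G) = 0 (u(G) = (-4)² + 5*4 + 5*(-4) + 4*(-4) = 16 + 20 - 20 - 16 = 0)
X(E, h) = -h (X(E, h) = 0 - h = -h)
1/X(150 - 1*80, 27) = 1/(-1*27) = 1/(-27) = -1/27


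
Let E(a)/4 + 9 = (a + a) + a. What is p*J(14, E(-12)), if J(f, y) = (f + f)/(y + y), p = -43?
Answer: 301/90 ≈ 3.3444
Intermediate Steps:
E(a) = -36 + 12*a (E(a) = -36 + 4*((a + a) + a) = -36 + 4*(2*a + a) = -36 + 4*(3*a) = -36 + 12*a)
J(f, y) = f/y (J(f, y) = (2*f)/((2*y)) = (2*f)*(1/(2*y)) = f/y)
p*J(14, E(-12)) = -602/(-36 + 12*(-12)) = -602/(-36 - 144) = -602/(-180) = -602*(-1)/180 = -43*(-7/90) = 301/90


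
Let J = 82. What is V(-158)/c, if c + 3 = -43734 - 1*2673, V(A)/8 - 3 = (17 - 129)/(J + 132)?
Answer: -212/496587 ≈ -0.00042691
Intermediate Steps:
V(A) = 2120/107 (V(A) = 24 + 8*((17 - 129)/(82 + 132)) = 24 + 8*(-112/214) = 24 + 8*(-112*1/214) = 24 + 8*(-56/107) = 24 - 448/107 = 2120/107)
c = -46410 (c = -3 + (-43734 - 1*2673) = -3 + (-43734 - 2673) = -3 - 46407 = -46410)
V(-158)/c = (2120/107)/(-46410) = (2120/107)*(-1/46410) = -212/496587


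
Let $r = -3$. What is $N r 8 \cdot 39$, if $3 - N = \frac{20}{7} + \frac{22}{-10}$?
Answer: $- \frac{76752}{35} \approx -2192.9$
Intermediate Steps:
$N = \frac{82}{35}$ ($N = 3 - \left(\frac{20}{7} + \frac{22}{-10}\right) = 3 - \left(20 \cdot \frac{1}{7} + 22 \left(- \frac{1}{10}\right)\right) = 3 - \left(\frac{20}{7} - \frac{11}{5}\right) = 3 - \frac{23}{35} = \frac{82}{35} \approx 2.3429$)
$N r 8 \cdot 39 = \frac{82 \left(\left(-3\right) 8\right)}{35} \cdot 39 = \frac{82}{35} \left(-24\right) 39 = \left(- \frac{1968}{35}\right) 39 = - \frac{76752}{35}$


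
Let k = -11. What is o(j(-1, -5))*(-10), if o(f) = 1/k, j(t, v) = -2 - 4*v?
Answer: 10/11 ≈ 0.90909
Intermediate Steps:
o(f) = -1/11 (o(f) = 1/(-11) = -1/11)
o(j(-1, -5))*(-10) = -1/11*(-10) = 10/11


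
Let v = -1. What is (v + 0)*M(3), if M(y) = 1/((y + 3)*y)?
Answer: -1/18 ≈ -0.055556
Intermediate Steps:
M(y) = 1/(y*(3 + y)) (M(y) = 1/((3 + y)*y) = 1/(y*(3 + y)))
(v + 0)*M(3) = (-1 + 0)*(1/(3*(3 + 3))) = -1/(3*6) = -1*1/18 = -1/18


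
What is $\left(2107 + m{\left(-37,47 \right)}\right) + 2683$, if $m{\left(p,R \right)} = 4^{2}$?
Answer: $4806$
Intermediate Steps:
$m{\left(p,R \right)} = 16$
$\left(2107 + m{\left(-37,47 \right)}\right) + 2683 = \left(2107 + 16\right) + 2683 = 2123 + 2683 = 4806$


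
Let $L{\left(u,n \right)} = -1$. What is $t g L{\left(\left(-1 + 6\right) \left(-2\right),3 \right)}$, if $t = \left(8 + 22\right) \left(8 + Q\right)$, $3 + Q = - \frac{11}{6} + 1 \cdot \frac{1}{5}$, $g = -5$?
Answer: $505$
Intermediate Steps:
$Q = - \frac{139}{30}$ ($Q = -3 + \left(- \frac{11}{6} + 1 \cdot \frac{1}{5}\right) = -3 + \left(\left(-11\right) \frac{1}{6} + 1 \cdot \frac{1}{5}\right) = -3 + \left(- \frac{11}{6} + \frac{1}{5}\right) = -3 - \frac{49}{30} = - \frac{139}{30} \approx -4.6333$)
$t = 101$ ($t = \left(8 + 22\right) \left(8 - \frac{139}{30}\right) = 30 \cdot \frac{101}{30} = 101$)
$t g L{\left(\left(-1 + 6\right) \left(-2\right),3 \right)} = 101 \left(-5\right) \left(-1\right) = \left(-505\right) \left(-1\right) = 505$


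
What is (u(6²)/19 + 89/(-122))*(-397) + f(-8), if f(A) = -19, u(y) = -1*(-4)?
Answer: 433549/2318 ≈ 187.04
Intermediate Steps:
u(y) = 4
(u(6²)/19 + 89/(-122))*(-397) + f(-8) = (4/19 + 89/(-122))*(-397) - 19 = (4*(1/19) + 89*(-1/122))*(-397) - 19 = (4/19 - 89/122)*(-397) - 19 = -1203/2318*(-397) - 19 = 477591/2318 - 19 = 433549/2318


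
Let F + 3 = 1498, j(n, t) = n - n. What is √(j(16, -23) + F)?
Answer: √1495 ≈ 38.665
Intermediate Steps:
j(n, t) = 0
F = 1495 (F = -3 + 1498 = 1495)
√(j(16, -23) + F) = √(0 + 1495) = √1495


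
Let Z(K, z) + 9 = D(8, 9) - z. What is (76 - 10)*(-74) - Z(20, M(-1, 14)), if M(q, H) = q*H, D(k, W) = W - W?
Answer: -4889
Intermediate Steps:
D(k, W) = 0
M(q, H) = H*q
Z(K, z) = -9 - z (Z(K, z) = -9 + (0 - z) = -9 - z)
(76 - 10)*(-74) - Z(20, M(-1, 14)) = (76 - 10)*(-74) - (-9 - 14*(-1)) = 66*(-74) - (-9 - 1*(-14)) = -4884 - (-9 + 14) = -4884 - 1*5 = -4884 - 5 = -4889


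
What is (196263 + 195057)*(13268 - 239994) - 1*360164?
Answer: -88722778484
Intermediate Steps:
(196263 + 195057)*(13268 - 239994) - 1*360164 = 391320*(-226726) - 360164 = -88722418320 - 360164 = -88722778484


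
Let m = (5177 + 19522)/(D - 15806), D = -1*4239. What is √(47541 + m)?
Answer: √19101574979070/20045 ≈ 218.04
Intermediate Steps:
D = -4239
m = -24699/20045 (m = (5177 + 19522)/(-4239 - 15806) = 24699/(-20045) = 24699*(-1/20045) = -24699/20045 ≈ -1.2322)
√(47541 + m) = √(47541 - 24699/20045) = √(952934646/20045) = √19101574979070/20045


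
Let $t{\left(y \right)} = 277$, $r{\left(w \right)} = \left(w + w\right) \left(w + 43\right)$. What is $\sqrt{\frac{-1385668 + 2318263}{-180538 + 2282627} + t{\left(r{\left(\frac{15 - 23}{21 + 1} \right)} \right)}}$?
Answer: $\frac{68 \sqrt{265130179303}}{2102089} \approx 16.657$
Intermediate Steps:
$r{\left(w \right)} = 2 w \left(43 + w\right)$
$\sqrt{\frac{-1385668 + 2318263}{-180538 + 2282627} + t{\left(r{\left(\frac{15 - 23}{21 + 1} \right)} \right)}} = \sqrt{\frac{-1385668 + 2318263}{-180538 + 2282627} + 277} = \sqrt{\frac{932595}{2102089} + 277} = \sqrt{\frac{583211248}{2102089}} = \frac{68 \sqrt{265130179303}}{2102089}$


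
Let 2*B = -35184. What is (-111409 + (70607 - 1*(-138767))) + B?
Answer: 80373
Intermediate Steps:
B = -17592 (B = (½)*(-35184) = -17592)
(-111409 + (70607 - 1*(-138767))) + B = (-111409 + (70607 - 1*(-138767))) - 17592 = (-111409 + (70607 + 138767)) - 17592 = (-111409 + 209374) - 17592 = 97965 - 17592 = 80373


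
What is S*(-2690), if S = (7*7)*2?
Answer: -263620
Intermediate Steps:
S = 98 (S = 49*2 = 98)
S*(-2690) = 98*(-2690) = -263620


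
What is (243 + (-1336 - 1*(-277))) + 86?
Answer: -730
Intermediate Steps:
(243 + (-1336 - 1*(-277))) + 86 = (243 + (-1336 + 277)) + 86 = (243 - 1059) + 86 = -816 + 86 = -730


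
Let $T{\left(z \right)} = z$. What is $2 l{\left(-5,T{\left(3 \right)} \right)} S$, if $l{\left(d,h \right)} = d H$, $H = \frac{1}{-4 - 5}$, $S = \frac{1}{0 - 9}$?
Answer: $- \frac{10}{81} \approx -0.12346$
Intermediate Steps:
$S = - \frac{1}{9}$ ($S = \frac{1}{-9} = - \frac{1}{9} \approx -0.11111$)
$H = - \frac{1}{9}$ ($H = \frac{1}{-9} = - \frac{1}{9} \approx -0.11111$)
$l{\left(d,h \right)} = - \frac{d}{9}$ ($l{\left(d,h \right)} = d \left(- \frac{1}{9}\right) = - \frac{d}{9}$)
$2 l{\left(-5,T{\left(3 \right)} \right)} S = 2 \left(\left(- \frac{1}{9}\right) \left(-5\right)\right) \left(- \frac{1}{9}\right) = 2 \cdot \frac{5}{9} \left(- \frac{1}{9}\right) = \frac{10}{9} \left(- \frac{1}{9}\right) = - \frac{10}{81}$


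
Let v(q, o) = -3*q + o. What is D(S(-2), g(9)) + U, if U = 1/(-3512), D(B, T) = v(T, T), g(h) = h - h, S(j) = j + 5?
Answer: -1/3512 ≈ -0.00028474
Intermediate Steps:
S(j) = 5 + j
g(h) = 0
v(q, o) = o - 3*q
D(B, T) = -2*T (D(B, T) = T - 3*T = -2*T)
U = -1/3512 ≈ -0.00028474
D(S(-2), g(9)) + U = -2*0 - 1/3512 = 0 - 1/3512 = -1/3512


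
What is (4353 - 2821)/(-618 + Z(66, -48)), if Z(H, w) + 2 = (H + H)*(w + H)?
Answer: 383/439 ≈ 0.87244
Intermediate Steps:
Z(H, w) = -2 + 2*H*(H + w) (Z(H, w) = -2 + (H + H)*(w + H) = -2 + (2*H)*(H + w) = -2 + 2*H*(H + w))
(4353 - 2821)/(-618 + Z(66, -48)) = (4353 - 2821)/(-618 + (-2 + 2*66² + 2*66*(-48))) = 1532/(-618 + (-2 + 2*4356 - 6336)) = 1532/(-618 + (-2 + 8712 - 6336)) = 1532/(-618 + 2374) = 1532/1756 = 1532*(1/1756) = 383/439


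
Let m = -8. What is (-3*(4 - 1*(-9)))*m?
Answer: 312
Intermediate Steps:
(-3*(4 - 1*(-9)))*m = -3*(4 - 1*(-9))*(-8) = -3*(4 + 9)*(-8) = -3*13*(-8) = -39*(-8) = 312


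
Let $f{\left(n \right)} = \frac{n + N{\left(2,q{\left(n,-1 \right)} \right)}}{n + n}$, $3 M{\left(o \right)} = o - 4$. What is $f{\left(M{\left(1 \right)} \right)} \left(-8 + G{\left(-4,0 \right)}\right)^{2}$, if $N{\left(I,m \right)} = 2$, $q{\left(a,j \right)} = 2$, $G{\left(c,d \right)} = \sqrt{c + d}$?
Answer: $-30 + 16 i \approx -30.0 + 16.0 i$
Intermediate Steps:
$M{\left(o \right)} = - \frac{4}{3} + \frac{o}{3}$ ($M{\left(o \right)} = \frac{o - 4}{3} = \frac{-4 + o}{3} = - \frac{4}{3} + \frac{o}{3}$)
$f{\left(n \right)} = \frac{2 + n}{2 n}$ ($f{\left(n \right)} = \frac{n + 2}{n + n} = \frac{2 + n}{2 n}$)
$f{\left(M{\left(1 \right)} \right)} \left(-8 + G{\left(-4,0 \right)}\right)^{2} = \frac{2 + \left(- \frac{4}{3} + \frac{1}{3} \cdot 1\right)}{2 \left(- \frac{4}{3} + \frac{1}{3} \cdot 1\right)} \left(-8 + \sqrt{-4 + 0}\right)^{2} = \frac{2 + \left(- \frac{4}{3} + \frac{1}{3}\right)}{2 \left(- \frac{4}{3} + \frac{1}{3}\right)} \left(-8 + \sqrt{-4}\right)^{2} = \frac{2 - 1}{2 \left(-1\right)} \left(-8 + 2 i\right)^{2} = \frac{1}{2} \left(-1\right) 1 \left(-8 + 2 i\right)^{2} = - \frac{\left(-8 + 2 i\right)^{2}}{2}$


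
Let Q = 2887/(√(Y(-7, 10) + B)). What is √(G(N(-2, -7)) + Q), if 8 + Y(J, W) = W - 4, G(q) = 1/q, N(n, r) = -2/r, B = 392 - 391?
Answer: √(14 - 11548*I)/2 ≈ 38.016 - 37.97*I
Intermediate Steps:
B = 1
Y(J, W) = -12 + W (Y(J, W) = -8 + (W - 4) = -8 + (-4 + W) = -12 + W)
Q = -2887*I (Q = 2887/(√((-12 + 10) + 1)) = 2887/(√(-2 + 1)) = 2887/(√(-1)) = 2887/I = 2887*(-I) = -2887*I ≈ -2887.0*I)
√(G(N(-2, -7)) + Q) = √(1/(-2/(-7)) - 2887*I) = √(1/(-2*(-⅐)) - 2887*I) = √(1/(2/7) - 2887*I) = √(7/2 - 2887*I)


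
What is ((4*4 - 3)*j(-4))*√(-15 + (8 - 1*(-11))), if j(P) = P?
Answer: -104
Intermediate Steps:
((4*4 - 3)*j(-4))*√(-15 + (8 - 1*(-11))) = ((4*4 - 3)*(-4))*√(-15 + (8 - 1*(-11))) = ((16 - 3)*(-4))*√(-15 + (8 + 11)) = (13*(-4))*√(-15 + 19) = -52*√4 = -52*2 = -104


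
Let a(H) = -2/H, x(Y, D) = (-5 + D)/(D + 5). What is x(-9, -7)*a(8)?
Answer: -3/2 ≈ -1.5000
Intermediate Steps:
x(Y, D) = (-5 + D)/(5 + D)
x(-9, -7)*a(8) = ((-5 - 7)/(5 - 7))*(-2/8) = (-12/(-2))*(-2*⅛) = -½*(-12)*(-¼) = 6*(-¼) = -3/2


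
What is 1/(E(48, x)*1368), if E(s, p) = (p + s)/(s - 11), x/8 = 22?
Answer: 37/306432 ≈ 0.00012074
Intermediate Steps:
x = 176 (x = 8*22 = 176)
E(s, p) = (p + s)/(-11 + s)
1/(E(48, x)*1368) = 1/(((176 + 48)/(-11 + 48))*1368) = 1/((224/37)*1368) = 1/(306432/37) = 37/306432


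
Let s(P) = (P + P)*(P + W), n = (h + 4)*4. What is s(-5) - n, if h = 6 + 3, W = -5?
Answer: 48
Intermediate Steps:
h = 9
n = 52 (n = (9 + 4)*4 = 13*4 = 52)
s(P) = 2*P*(-5 + P) (s(P) = (P + P)*(P - 5) = (2*P)*(-5 + P) = 2*P*(-5 + P))
s(-5) - n = 2*(-5)*(-5 - 5) - 1*52 = 2*(-5)*(-10) - 52 = 100 - 52 = 48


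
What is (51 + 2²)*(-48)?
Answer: -2640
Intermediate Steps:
(51 + 2²)*(-48) = (51 + 4)*(-48) = 55*(-48) = -2640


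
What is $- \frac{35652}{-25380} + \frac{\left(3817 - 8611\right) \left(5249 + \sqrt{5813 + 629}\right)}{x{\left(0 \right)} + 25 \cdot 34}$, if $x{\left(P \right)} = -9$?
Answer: $- \frac{1835128951}{61335} - \frac{4794 \sqrt{6442}}{841} \approx -30377.0$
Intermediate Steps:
$- \frac{35652}{-25380} + \frac{\left(3817 - 8611\right) \left(5249 + \sqrt{5813 + 629}\right)}{x{\left(0 \right)} + 25 \cdot 34} = - \frac{35652}{-25380} + \frac{\left(3817 - 8611\right) \left(5249 + \sqrt{5813 + 629}\right)}{-9 + 25 \cdot 34} = \left(-35652\right) \left(- \frac{1}{25380}\right) + \frac{\left(-4794\right) \left(5249 + \sqrt{6442}\right)}{-9 + 850} = \frac{2971}{2115} + \frac{-25163706 - 4794 \sqrt{6442}}{841} = \frac{2971}{2115} + \left(-25163706 - 4794 \sqrt{6442}\right) \frac{1}{841} = \frac{2971}{2115} - \left(\frac{867714}{29} + \frac{4794 \sqrt{6442}}{841}\right) = - \frac{1835128951}{61335} - \frac{4794 \sqrt{6442}}{841}$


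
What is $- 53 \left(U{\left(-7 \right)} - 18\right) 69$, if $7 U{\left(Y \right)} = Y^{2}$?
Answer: $40227$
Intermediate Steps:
$U{\left(Y \right)} = \frac{Y^{2}}{7}$
$- 53 \left(U{\left(-7 \right)} - 18\right) 69 = - 53 \left(\frac{\left(-7\right)^{2}}{7} - 18\right) 69 = - 53 \left(\frac{1}{7} \cdot 49 - 18\right) 69 = - 53 \left(7 - 18\right) 69 = \left(-53\right) \left(-11\right) 69 = 583 \cdot 69 = 40227$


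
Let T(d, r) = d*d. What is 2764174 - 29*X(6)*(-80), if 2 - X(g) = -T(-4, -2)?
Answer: 2805934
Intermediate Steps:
T(d, r) = d²
X(g) = 18 (X(g) = 2 - (-1)*(-4)² = 2 - (-1)*16 = 2 - 1*(-16) = 2 + 16 = 18)
2764174 - 29*X(6)*(-80) = 2764174 - 29*18*(-80) = 2764174 - 522*(-80) = 2764174 + 41760 = 2805934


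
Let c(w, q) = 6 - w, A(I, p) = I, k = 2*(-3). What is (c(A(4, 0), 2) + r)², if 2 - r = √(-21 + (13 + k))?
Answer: (4 - I*√14)² ≈ 2.0 - 29.933*I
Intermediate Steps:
k = -6
r = 2 - I*√14 (r = 2 - √(-21 + (13 - 6)) = 2 - √(-21 + 7) = 2 - √(-14) = 2 - I*√14 ≈ 2.0 - 3.7417*I)
(c(A(4, 0), 2) + r)² = ((6 - 1*4) + (2 - I*√14))² = ((6 - 4) + (2 - I*√14))² = (2 + (2 - I*√14))² = (4 - I*√14)²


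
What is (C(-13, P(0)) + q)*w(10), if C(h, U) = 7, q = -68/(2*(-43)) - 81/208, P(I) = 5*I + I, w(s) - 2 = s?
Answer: 198591/2236 ≈ 88.815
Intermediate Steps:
w(s) = 2 + s
P(I) = 6*I
q = 3589/8944 (q = -68/(-86) - 81*1/208 = -68*(-1/86) - 81/208 = 34/43 - 81/208 = 3589/8944 ≈ 0.40127)
(C(-13, P(0)) + q)*w(10) = (7 + 3589/8944)*(2 + 10) = (66197/8944)*12 = 198591/2236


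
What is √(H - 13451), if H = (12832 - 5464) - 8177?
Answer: 2*I*√3565 ≈ 119.42*I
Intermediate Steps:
H = -809 (H = 7368 - 8177 = -809)
√(H - 13451) = √(-809 - 13451) = √(-14260) = 2*I*√3565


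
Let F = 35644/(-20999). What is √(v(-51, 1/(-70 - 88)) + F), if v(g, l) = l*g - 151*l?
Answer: I*√1152911939817/1658921 ≈ 0.64725*I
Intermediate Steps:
v(g, l) = -151*l + g*l (v(g, l) = g*l - 151*l = -151*l + g*l)
F = -35644/20999 (F = 35644*(-1/20999) = -35644/20999 ≈ -1.6974)
√(v(-51, 1/(-70 - 88)) + F) = √((-151 - 51)/(-70 - 88) - 35644/20999) = √(-202/(-158) - 35644/20999) = √(-1/158*(-202) - 35644/20999) = √(101/79 - 35644/20999) = √(-694977/1658921) = I*√1152911939817/1658921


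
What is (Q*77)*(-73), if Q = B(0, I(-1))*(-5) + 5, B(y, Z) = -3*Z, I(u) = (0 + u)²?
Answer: -112420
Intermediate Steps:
I(u) = u²
Q = 20 (Q = -3*(-1)²*(-5) + 5 = -3*1*(-5) + 5 = -3*(-5) + 5 = 15 + 5 = 20)
(Q*77)*(-73) = (20*77)*(-73) = 1540*(-73) = -112420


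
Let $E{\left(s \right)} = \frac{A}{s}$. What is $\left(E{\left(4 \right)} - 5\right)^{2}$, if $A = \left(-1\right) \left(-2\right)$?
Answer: $\frac{81}{4} \approx 20.25$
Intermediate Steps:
$A = 2$
$E{\left(s \right)} = \frac{2}{s}$
$\left(E{\left(4 \right)} - 5\right)^{2} = \left(\frac{2}{4} - 5\right)^{2} = \left(2 \cdot \frac{1}{4} - 5\right)^{2} = \left(\frac{1}{2} - 5\right)^{2} = \left(- \frac{9}{2}\right)^{2} = \frac{81}{4}$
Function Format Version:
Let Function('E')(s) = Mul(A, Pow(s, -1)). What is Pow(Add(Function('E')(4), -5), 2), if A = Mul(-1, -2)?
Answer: Rational(81, 4) ≈ 20.250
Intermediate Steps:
A = 2
Function('E')(s) = Mul(2, Pow(s, -1))
Pow(Add(Function('E')(4), -5), 2) = Pow(Add(Mul(2, Pow(4, -1)), -5), 2) = Pow(Add(Mul(2, Rational(1, 4)), -5), 2) = Pow(Add(Rational(1, 2), -5), 2) = Pow(Rational(-9, 2), 2) = Rational(81, 4)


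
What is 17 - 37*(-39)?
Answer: 1460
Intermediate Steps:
17 - 37*(-39) = 17 + 1443 = 1460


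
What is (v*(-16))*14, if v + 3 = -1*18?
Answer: 4704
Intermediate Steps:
v = -21 (v = -3 - 1*18 = -3 - 18 = -21)
(v*(-16))*14 = -21*(-16)*14 = 336*14 = 4704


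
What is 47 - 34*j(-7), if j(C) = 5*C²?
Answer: -8283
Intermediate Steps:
47 - 34*j(-7) = 47 - 170*(-7)² = 47 - 170*49 = 47 - 34*245 = 47 - 8330 = -8283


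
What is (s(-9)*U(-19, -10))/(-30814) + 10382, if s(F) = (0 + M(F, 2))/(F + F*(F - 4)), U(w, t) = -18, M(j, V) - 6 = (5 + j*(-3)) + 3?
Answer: 1919465729/184884 ≈ 10382.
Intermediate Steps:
M(j, V) = 14 - 3*j (M(j, V) = 6 + ((5 + j*(-3)) + 3) = 6 + ((5 - 3*j) + 3) = 6 + (8 - 3*j) = 14 - 3*j)
s(F) = (14 - 3*F)/(F + F*(-4 + F)) (s(F) = (0 + (14 - 3*F))/(F + F*(F - 4)) = (14 - 3*F)/(F + F*(-4 + F)))
(s(-9)*U(-19, -10))/(-30814) + 10382 = (((14 - 3*(-9))/((-9)*(-3 - 9)))*(-18))/(-30814) + 10382 = (-⅑*(14 + 27)/(-12)*(-18))*(-1/30814) + 10382 = (-⅑*(-1/12)*41*(-18))*(-1/30814) + 10382 = ((41/108)*(-18))*(-1/30814) + 10382 = -41/6*(-1/30814) + 10382 = 41/184884 + 10382 = 1919465729/184884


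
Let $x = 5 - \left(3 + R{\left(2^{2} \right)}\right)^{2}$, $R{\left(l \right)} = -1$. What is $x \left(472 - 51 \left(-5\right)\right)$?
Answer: $727$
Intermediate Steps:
$x = 1$ ($x = 5 - \left(3 - 1\right)^{2} = 5 - 2^{2} = 5 - 4 = 1$)
$x \left(472 - 51 \left(-5\right)\right) = 1 \left(472 - 51 \left(-5\right)\right) = 1 \left(472 - -255\right) = 1 \left(472 + 255\right) = 1 \cdot 727 = 727$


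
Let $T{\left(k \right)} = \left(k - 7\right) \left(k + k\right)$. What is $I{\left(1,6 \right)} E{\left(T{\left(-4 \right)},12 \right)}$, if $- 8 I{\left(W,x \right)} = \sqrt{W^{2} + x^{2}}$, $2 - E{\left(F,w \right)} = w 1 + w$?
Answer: $\frac{11 \sqrt{37}}{4} \approx 16.728$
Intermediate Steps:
$T{\left(k \right)} = 2 k \left(-7 + k\right)$ ($T{\left(k \right)} = \left(-7 + k\right) 2 k = 2 k \left(-7 + k\right)$)
$E{\left(F,w \right)} = 2 - 2 w$ ($E{\left(F,w \right)} = 2 - \left(w 1 + w\right) = 2 - \left(w + w\right) = 2 - 2 w$)
$I{\left(W,x \right)} = - \frac{\sqrt{W^{2} + x^{2}}}{8}$
$I{\left(1,6 \right)} E{\left(T{\left(-4 \right)},12 \right)} = - \frac{\sqrt{1^{2} + 6^{2}}}{8} \left(2 - 24\right) = - \frac{\sqrt{1 + 36}}{8} \left(2 - 24\right) = - \frac{\sqrt{37}}{8} \left(-22\right) = \frac{11 \sqrt{37}}{4}$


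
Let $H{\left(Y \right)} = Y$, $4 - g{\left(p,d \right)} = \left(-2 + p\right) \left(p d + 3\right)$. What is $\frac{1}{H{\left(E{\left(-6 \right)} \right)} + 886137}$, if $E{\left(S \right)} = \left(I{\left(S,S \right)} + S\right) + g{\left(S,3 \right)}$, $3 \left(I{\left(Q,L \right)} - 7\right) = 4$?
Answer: $\frac{3}{2658070} \approx 1.1286 \cdot 10^{-6}$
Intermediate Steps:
$I{\left(Q,L \right)} = \frac{25}{3}$ ($I{\left(Q,L \right)} = 7 + \frac{1}{3} \cdot 4 = 7 + \frac{4}{3} = \frac{25}{3}$)
$g{\left(p,d \right)} = 4 - \left(-2 + p\right) \left(3 + d p\right)$ ($g{\left(p,d \right)} = 4 - \left(-2 + p\right) \left(p d + 3\right) = 4 - \left(-2 + p\right) \left(d p + 3\right) = 4 - \left(-2 + p\right) \left(3 + d p\right)$)
$E{\left(S \right)} = \frac{55}{3} - 3 S^{2} + 4 S$ ($E{\left(S \right)} = \left(\frac{25}{3} + S\right) + \left(10 - 3 S - 3 S^{2} + 2 \cdot 3 S\right) = \left(\frac{25}{3} + S\right) + \left(10 - 3 S - 3 S^{2} + 6 S\right) = \left(\frac{25}{3} + S\right) + \left(10 - 3 S^{2} + 3 S\right) = \frac{55}{3} - 3 S^{2} + 4 S$)
$\frac{1}{H{\left(E{\left(-6 \right)} \right)} + 886137} = \frac{1}{\left(\frac{55}{3} - 3 \left(-6\right)^{2} + 4 \left(-6\right)\right) + 886137} = \frac{1}{\left(\frac{55}{3} - 108 - 24\right) + 886137} = \frac{1}{- \frac{341}{3} + 886137} = \frac{1}{\frac{2658070}{3}} = \frac{3}{2658070}$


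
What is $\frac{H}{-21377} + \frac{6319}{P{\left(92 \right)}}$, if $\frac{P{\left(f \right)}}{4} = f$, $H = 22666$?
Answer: $\frac{126740175}{7866736} \approx 16.111$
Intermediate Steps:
$P{\left(f \right)} = 4 f$
$\frac{H}{-21377} + \frac{6319}{P{\left(92 \right)}} = \frac{22666}{-21377} + \frac{6319}{4 \cdot 92} = 22666 \left(- \frac{1}{21377}\right) + \frac{6319}{368} = - \frac{22666}{21377} + 6319 \cdot \frac{1}{368} = - \frac{22666}{21377} + \frac{6319}{368} = \frac{126740175}{7866736}$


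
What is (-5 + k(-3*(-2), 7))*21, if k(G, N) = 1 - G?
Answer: -210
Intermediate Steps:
(-5 + k(-3*(-2), 7))*21 = (-5 + (1 - (-3)*(-2)))*21 = (-5 + (1 - 1*6))*21 = (-5 + (1 - 6))*21 = (-5 - 5)*21 = -10*21 = -210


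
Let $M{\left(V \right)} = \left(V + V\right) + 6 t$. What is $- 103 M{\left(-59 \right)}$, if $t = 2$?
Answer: $10918$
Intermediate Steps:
$M{\left(V \right)} = 12 + 2 V$ ($M{\left(V \right)} = \left(V + V\right) + 6 \cdot 2 = 2 V + 12 = 12 + 2 V$)
$- 103 M{\left(-59 \right)} = - 103 \left(12 + 2 \left(-59\right)\right) = - 103 \left(12 - 118\right) = \left(-103\right) \left(-106\right) = 10918$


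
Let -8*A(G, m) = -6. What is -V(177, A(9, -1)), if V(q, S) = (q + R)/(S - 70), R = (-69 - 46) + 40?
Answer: 408/277 ≈ 1.4729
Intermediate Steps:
R = -75 (R = -115 + 40 = -75)
A(G, m) = ¾ (A(G, m) = -⅛*(-6) = ¾)
V(q, S) = (-75 + q)/(-70 + S) (V(q, S) = (q - 75)/(S - 70) = (-75 + q)/(-70 + S))
-V(177, A(9, -1)) = -(-75 + 177)/(-70 + ¾) = -102/(-277/4) = -(-4)*102/277 = -1*(-408/277) = 408/277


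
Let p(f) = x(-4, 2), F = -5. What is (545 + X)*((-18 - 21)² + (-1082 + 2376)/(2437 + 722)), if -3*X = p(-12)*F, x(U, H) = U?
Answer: 7761904795/9477 ≈ 8.1903e+5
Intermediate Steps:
p(f) = -4
X = -20/3 (X = -(-4)*(-5)/3 = -⅓*20 = -20/3 ≈ -6.6667)
(545 + X)*((-18 - 21)² + (-1082 + 2376)/(2437 + 722)) = (545 - 20/3)*((-18 - 21)² + (-1082 + 2376)/(2437 + 722)) = 1615*((-39)² + 1294/3159)/3 = 1615*(1521 + 1294*(1/3159))/3 = 1615*(1521 + 1294/3159)/3 = (1615/3)*(4806133/3159) = 7761904795/9477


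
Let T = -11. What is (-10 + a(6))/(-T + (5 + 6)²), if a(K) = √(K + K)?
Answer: -5/66 + √3/66 ≈ -0.049514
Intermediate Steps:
a(K) = √2*√K (a(K) = √(2*K) = √2*√K)
(-10 + a(6))/(-T + (5 + 6)²) = (-10 + √2*√6)/(-1*(-11) + (5 + 6)²) = (-10 + 2*√3)/(11 + 11²) = (-10 + 2*√3)/(11 + 121) = (-10 + 2*√3)/132 = (-10 + 2*√3)*(1/132) = -5/66 + √3/66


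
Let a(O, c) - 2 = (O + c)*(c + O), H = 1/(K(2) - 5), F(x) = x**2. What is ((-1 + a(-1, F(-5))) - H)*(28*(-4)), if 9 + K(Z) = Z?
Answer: -193900/3 ≈ -64633.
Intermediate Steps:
K(Z) = -9 + Z
H = -1/12 (H = 1/((-9 + 2) - 5) = 1/(-7 - 5) = 1/(-12) = -1/12 ≈ -0.083333)
a(O, c) = 2 + (O + c)**2 (a(O, c) = 2 + (O + c)*(c + O) = 2 + (O + c)*(O + c) = 2 + (O + c)**2)
((-1 + a(-1, F(-5))) - H)*(28*(-4)) = ((-1 + (2 + (-1 + (-5)**2)**2)) - 1*(-1/12))*(28*(-4)) = ((-1 + (2 + (-1 + 25)**2)) + 1/12)*(-112) = ((-1 + (2 + 24**2)) + 1/12)*(-112) = ((-1 + (2 + 576)) + 1/12)*(-112) = ((-1 + 578) + 1/12)*(-112) = (577 + 1/12)*(-112) = (6925/12)*(-112) = -193900/3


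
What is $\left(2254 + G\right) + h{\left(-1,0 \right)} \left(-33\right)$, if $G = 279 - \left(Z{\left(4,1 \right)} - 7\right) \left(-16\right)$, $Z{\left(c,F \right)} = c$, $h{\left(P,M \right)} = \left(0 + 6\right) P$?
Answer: $2683$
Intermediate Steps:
$h{\left(P,M \right)} = 6 P$
$G = 231$ ($G = 279 - \left(4 - 7\right) \left(-16\right) = 279 - \left(-3\right) \left(-16\right) = 279 - 48 = 231$)
$\left(2254 + G\right) + h{\left(-1,0 \right)} \left(-33\right) = \left(2254 + 231\right) + 6 \left(-1\right) \left(-33\right) = 2485 - -198 = 2485 + 198 = 2683$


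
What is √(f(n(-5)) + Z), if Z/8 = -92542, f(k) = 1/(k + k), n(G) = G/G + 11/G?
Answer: I*√26652111/6 ≈ 860.43*I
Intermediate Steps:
n(G) = 1 + 11/G
f(k) = 1/(2*k)
Z = -740336 (Z = 8*(-92542) = -740336)
√(f(n(-5)) + Z) = √(1/(2*(((11 - 5)/(-5)))) - 740336) = √(1/(2*((-⅕*6))) - 740336) = √(1/(2*(-6/5)) - 740336) = √((½)*(-⅚) - 740336) = √(-5/12 - 740336) = √(-8884037/12) = I*√26652111/6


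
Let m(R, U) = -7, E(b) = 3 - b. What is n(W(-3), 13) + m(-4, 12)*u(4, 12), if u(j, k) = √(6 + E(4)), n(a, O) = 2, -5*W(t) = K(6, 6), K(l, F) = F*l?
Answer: 2 - 7*√5 ≈ -13.652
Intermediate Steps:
W(t) = -36/5 (W(t) = -6*6/5 = -⅕*36 = -36/5)
u(j, k) = √5 (u(j, k) = √(6 + (3 - 1*4)) = √(6 + (3 - 4)) = √(6 - 1) = √5)
n(W(-3), 13) + m(-4, 12)*u(4, 12) = 2 - 7*√5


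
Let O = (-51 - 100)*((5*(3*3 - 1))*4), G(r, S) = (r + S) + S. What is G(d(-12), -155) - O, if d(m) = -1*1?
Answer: 23849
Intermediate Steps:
d(m) = -1
G(r, S) = r + 2*S (G(r, S) = (S + r) + S = r + 2*S)
O = -24160 (O = -151*5*(9 - 1)*4 = -151*5*8*4 = -6040*4 = -151*160 = -24160)
G(d(-12), -155) - O = (-1 + 2*(-155)) - 1*(-24160) = (-1 - 310) + 24160 = -311 + 24160 = 23849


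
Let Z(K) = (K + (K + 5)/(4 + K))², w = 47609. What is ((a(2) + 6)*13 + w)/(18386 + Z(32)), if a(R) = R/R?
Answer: 61819200/25241977 ≈ 2.4491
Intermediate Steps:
a(R) = 1
Z(K) = (K + (5 + K)/(4 + K))²
((a(2) + 6)*13 + w)/(18386 + Z(32)) = ((1 + 6)*13 + 47609)/(18386 + (5 + 32² + 5*32)²/(4 + 32)²) = (7*13 + 47609)/(18386 + (5 + 1024 + 160)²/36²) = (91 + 47609)/(18386 + (1/1296)*1189²) = 47700/(18386 + (1/1296)*1413721) = 47700/(18386 + 1413721/1296) = 47700/(25241977/1296) = 47700*(1296/25241977) = 61819200/25241977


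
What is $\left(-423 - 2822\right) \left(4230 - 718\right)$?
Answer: $-11396440$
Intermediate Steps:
$\left(-423 - 2822\right) \left(4230 - 718\right) = \left(-3245\right) 3512 = -11396440$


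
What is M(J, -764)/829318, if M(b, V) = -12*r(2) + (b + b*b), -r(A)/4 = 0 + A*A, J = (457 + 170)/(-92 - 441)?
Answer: 27302013/117800060651 ≈ 0.00023177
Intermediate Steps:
J = -627/533 (J = 627/(-533) = 627*(-1/533) = -627/533 ≈ -1.1764)
r(A) = -4*A² (r(A) = -4*(0 + A*A) = -4*(0 + A²) = -4*A²)
M(b, V) = 192 + b + b² (M(b, V) = -(-48)*2² + (b + b*b) = -(-48)*4 + (b + b²) = -12*(-16) + (b + b²) = 192 + (b + b²) = 192 + b + b²)
M(J, -764)/829318 = (192 - 627/533 + (-627/533)²)/829318 = (192 - 627/533 + 393129/284089)*(1/829318) = (54604026/284089)*(1/829318) = 27302013/117800060651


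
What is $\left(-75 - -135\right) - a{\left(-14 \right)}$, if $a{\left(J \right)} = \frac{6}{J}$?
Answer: $\frac{423}{7} \approx 60.429$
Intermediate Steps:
$\left(-75 - -135\right) - a{\left(-14 \right)} = \left(-75 - -135\right) - \frac{6}{-14} = \left(-75 + 135\right) - 6 \left(- \frac{1}{14}\right) = 60 - - \frac{3}{7} = 60 + \frac{3}{7} = \frac{423}{7}$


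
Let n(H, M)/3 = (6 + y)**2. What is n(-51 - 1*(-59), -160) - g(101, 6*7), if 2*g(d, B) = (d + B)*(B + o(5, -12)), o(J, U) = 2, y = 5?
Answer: -2783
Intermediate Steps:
g(d, B) = (2 + B)*(B + d)/2 (g(d, B) = ((d + B)*(B + 2))/2 = ((B + d)*(2 + B))/2 = ((2 + B)*(B + d))/2 = (2 + B)*(B + d)/2)
n(H, M) = 363 (n(H, M) = 3*(6 + 5)**2 = 3*11**2 = 3*121 = 363)
n(-51 - 1*(-59), -160) - g(101, 6*7) = 363 - (6*7 + 101 + (6*7)**2/2 + (1/2)*(6*7)*101) = 363 - (42 + 101 + (1/2)*42**2 + (1/2)*42*101) = 363 - (42 + 101 + (1/2)*1764 + 2121) = 363 - (42 + 101 + 882 + 2121) = 363 - 1*3146 = 363 - 3146 = -2783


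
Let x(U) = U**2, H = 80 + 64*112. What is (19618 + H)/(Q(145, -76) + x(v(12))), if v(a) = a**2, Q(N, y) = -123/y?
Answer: 2041816/1576059 ≈ 1.2955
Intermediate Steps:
H = 7248 (H = 80 + 7168 = 7248)
(19618 + H)/(Q(145, -76) + x(v(12))) = (19618 + 7248)/(-123/(-76) + (12**2)**2) = 26866/(-123*(-1/76) + 144**2) = 26866/(123/76 + 20736) = 26866/(1576059/76) = 26866*(76/1576059) = 2041816/1576059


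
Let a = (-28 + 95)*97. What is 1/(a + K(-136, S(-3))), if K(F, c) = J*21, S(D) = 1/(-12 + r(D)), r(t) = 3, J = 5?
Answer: 1/6604 ≈ 0.00015142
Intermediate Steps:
a = 6499 (a = 67*97 = 6499)
S(D) = -⅑ (S(D) = 1/(-12 + 3) = 1/(-9) = -⅑)
K(F, c) = 105 (K(F, c) = 5*21 = 105)
1/(a + K(-136, S(-3))) = 1/(6499 + 105) = 1/6604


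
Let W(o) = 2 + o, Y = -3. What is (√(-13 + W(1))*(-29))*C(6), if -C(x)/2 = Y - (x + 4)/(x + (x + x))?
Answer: -1856*I*√10/9 ≈ -652.13*I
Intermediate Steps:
C(x) = 6 + 2*(4 + x)/(3*x) (C(x) = -2*(-3 - (x + 4)/(x + (x + x))) = -2*(-3 - (4 + x)/(x + 2*x)) = -2*(-3 - (4 + x)/(3*x)) = 6 + 2*(4 + x)/(3*x))
(√(-13 + W(1))*(-29))*C(6) = (√(-13 + (2 + 1))*(-29))*((4/3)*(2 + 5*6)/6) = (√(-13 + 3)*(-29))*((4/3)*(⅙)*(2 + 30)) = (√(-10)*(-29))*((4/3)*(⅙)*32) = ((I*√10)*(-29))*(64/9) = -29*I*√10*(64/9) = -1856*I*√10/9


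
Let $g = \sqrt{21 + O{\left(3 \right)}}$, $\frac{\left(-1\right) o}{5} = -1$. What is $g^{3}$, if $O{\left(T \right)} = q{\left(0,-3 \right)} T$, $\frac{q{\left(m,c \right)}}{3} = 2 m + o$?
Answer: $66 \sqrt{66} \approx 536.19$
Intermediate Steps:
$o = 5$ ($o = \left(-5\right) \left(-1\right) = 5$)
$q{\left(m,c \right)} = 15 + 6 m$ ($q{\left(m,c \right)} = 3 \left(2 m + 5\right) = 3 \left(5 + 2 m\right) = 15 + 6 m$)
$O{\left(T \right)} = 15 T$ ($O{\left(T \right)} = \left(15 + 6 \cdot 0\right) T = \left(15 + 0\right) T = 15 T$)
$g = \sqrt{66}$ ($g = \sqrt{21 + 15 \cdot 3} = \sqrt{21 + 45} = \sqrt{66} \approx 8.124$)
$g^{3} = \left(\sqrt{66}\right)^{3} = 66 \sqrt{66}$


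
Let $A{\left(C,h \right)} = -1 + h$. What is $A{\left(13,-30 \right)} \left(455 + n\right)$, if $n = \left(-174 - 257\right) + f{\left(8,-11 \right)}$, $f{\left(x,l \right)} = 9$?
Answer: $-1023$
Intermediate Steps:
$n = -422$ ($n = \left(-174 - 257\right) + 9 = -431 + 9 = -422$)
$A{\left(13,-30 \right)} \left(455 + n\right) = \left(-1 - 30\right) \left(455 - 422\right) = \left(-31\right) 33 = -1023$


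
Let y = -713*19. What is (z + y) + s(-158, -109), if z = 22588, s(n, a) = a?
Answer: 8932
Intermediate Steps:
y = -13547
(z + y) + s(-158, -109) = (22588 - 13547) - 109 = 9041 - 109 = 8932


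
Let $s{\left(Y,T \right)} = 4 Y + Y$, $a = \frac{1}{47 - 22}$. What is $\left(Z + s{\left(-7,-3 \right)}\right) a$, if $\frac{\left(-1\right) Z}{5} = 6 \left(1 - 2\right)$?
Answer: $- \frac{1}{5} \approx -0.2$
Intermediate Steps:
$a = \frac{1}{25} \approx 0.04$
$Z = 30$ ($Z = - 5 \cdot 6 \left(1 - 2\right) = - 5 \cdot 6 \left(-1\right) = \left(-5\right) \left(-6\right) = 30$)
$s{\left(Y,T \right)} = 5 Y$
$\left(Z + s{\left(-7,-3 \right)}\right) a = \left(30 + 5 \left(-7\right)\right) \frac{1}{25} = \left(30 - 35\right) \frac{1}{25} = \left(-5\right) \frac{1}{25} = - \frac{1}{5}$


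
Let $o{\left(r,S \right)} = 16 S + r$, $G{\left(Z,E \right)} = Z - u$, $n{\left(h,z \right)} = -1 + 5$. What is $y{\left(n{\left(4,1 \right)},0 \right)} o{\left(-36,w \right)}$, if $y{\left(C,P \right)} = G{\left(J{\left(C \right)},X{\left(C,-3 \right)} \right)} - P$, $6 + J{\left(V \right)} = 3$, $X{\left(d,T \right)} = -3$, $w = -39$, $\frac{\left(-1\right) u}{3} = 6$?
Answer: $-9900$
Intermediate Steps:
$u = -18$ ($u = \left(-3\right) 6 = -18$)
$J{\left(V \right)} = -3$ ($J{\left(V \right)} = -6 + 3 = -3$)
$n{\left(h,z \right)} = 4$
$G{\left(Z,E \right)} = 18 + Z$ ($G{\left(Z,E \right)} = Z - -18 = Z + 18 = 18 + Z$)
$o{\left(r,S \right)} = r + 16 S$
$y{\left(C,P \right)} = 15 - P$ ($y{\left(C,P \right)} = \left(18 - 3\right) - P = 15 - P$)
$y{\left(n{\left(4,1 \right)},0 \right)} o{\left(-36,w \right)} = \left(15 - 0\right) \left(-36 + 16 \left(-39\right)\right) = \left(15 + 0\right) \left(-36 - 624\right) = 15 \left(-660\right) = -9900$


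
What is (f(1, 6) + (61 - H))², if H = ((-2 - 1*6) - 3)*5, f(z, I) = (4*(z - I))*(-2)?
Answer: 24336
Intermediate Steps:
f(z, I) = -8*z + 8*I (f(z, I) = (-4*I + 4*z)*(-2) = -8*z + 8*I)
H = -55 (H = ((-2 - 6) - 3)*5 = (-8 - 3)*5 = -11*5 = -55)
(f(1, 6) + (61 - H))² = ((-8*1 + 8*6) + (61 - 1*(-55)))² = ((-8 + 48) + (61 + 55))² = (40 + 116)² = 156² = 24336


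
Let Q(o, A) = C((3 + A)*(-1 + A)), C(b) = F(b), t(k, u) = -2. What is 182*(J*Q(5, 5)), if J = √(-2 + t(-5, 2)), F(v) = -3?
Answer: -1092*I ≈ -1092.0*I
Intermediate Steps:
C(b) = -3
J = 2*I (J = √(-2 - 2) = √(-4) = 2*I ≈ 2.0*I)
Q(o, A) = -3
182*(J*Q(5, 5)) = 182*((2*I)*(-3)) = 182*(-6*I) = -1092*I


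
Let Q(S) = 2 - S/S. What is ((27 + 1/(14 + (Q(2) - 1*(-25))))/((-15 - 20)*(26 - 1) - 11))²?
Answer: 1168561/1255993600 ≈ 0.00093039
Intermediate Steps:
Q(S) = 1 (Q(S) = 2 - 1*1 = 2 - 1 = 1)
((27 + 1/(14 + (Q(2) - 1*(-25))))/((-15 - 20)*(26 - 1) - 11))² = ((27 + 1/(14 + (1 - 1*(-25))))/((-15 - 20)*(26 - 1) - 11))² = ((27 + 1/(14 + (1 + 25)))/(-35*25 - 11))² = ((27 + 1/(14 + 26))/(-875 - 11))² = ((27 + 1/40)/(-886))² = ((27 + 1/40)*(-1/886))² = ((1081/40)*(-1/886))² = (-1081/35440)² = 1168561/1255993600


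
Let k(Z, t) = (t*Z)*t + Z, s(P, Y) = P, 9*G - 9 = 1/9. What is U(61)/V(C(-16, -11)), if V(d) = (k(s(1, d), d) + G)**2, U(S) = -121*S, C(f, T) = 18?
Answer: -48426741/697329649 ≈ -0.069446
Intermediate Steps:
G = 82/81 (G = 1 + (1/9)/9 = 1 + (1/9)*(1/9) = 1 + 1/81 = 82/81 ≈ 1.0123)
k(Z, t) = Z + Z*t**2 (k(Z, t) = (Z*t)*t + Z = Z*t**2 + Z = Z + Z*t**2)
V(d) = (163/81 + d**2)**2 (V(d) = (1*(1 + d**2) + 82/81)**2 = ((1 + d**2) + 82/81)**2 = (163/81 + d**2)**2)
U(61)/V(C(-16, -11)) = (-121*61)/(((163 + 81*18**2)**2/6561)) = -7381*6561/(163 + 81*324)**2 = -7381*6561/(163 + 26244)**2 = -7381/((1/6561)*26407**2) = -7381/((1/6561)*697329649) = -7381/697329649/6561 = -7381*6561/697329649 = -48426741/697329649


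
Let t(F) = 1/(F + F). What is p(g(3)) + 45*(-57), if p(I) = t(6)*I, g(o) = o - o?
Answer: -2565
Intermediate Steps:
t(F) = 1/(2*F)
g(o) = 0
p(I) = I/12 (p(I) = ((1/2)/6)*I = ((1/2)*(1/6))*I = I/12)
p(g(3)) + 45*(-57) = (1/12)*0 + 45*(-57) = 0 - 2565 = -2565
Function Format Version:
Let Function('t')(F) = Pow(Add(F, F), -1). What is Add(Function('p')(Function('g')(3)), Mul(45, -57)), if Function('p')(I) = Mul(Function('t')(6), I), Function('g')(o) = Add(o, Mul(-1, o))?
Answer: -2565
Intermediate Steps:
Function('t')(F) = Mul(Rational(1, 2), Pow(F, -1)) (Function('t')(F) = Pow(Mul(2, F), -1) = Mul(Rational(1, 2), Pow(F, -1)))
Function('g')(o) = 0
Function('p')(I) = Mul(Rational(1, 12), I) (Function('p')(I) = Mul(Mul(Rational(1, 2), Pow(6, -1)), I) = Mul(Mul(Rational(1, 2), Rational(1, 6)), I) = Mul(Rational(1, 12), I))
Add(Function('p')(Function('g')(3)), Mul(45, -57)) = Add(Mul(Rational(1, 12), 0), Mul(45, -57)) = Add(0, -2565) = -2565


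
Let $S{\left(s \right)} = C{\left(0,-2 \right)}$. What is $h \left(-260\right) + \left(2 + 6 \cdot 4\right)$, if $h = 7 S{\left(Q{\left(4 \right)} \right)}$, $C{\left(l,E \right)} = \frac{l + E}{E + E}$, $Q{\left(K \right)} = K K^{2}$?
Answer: $-884$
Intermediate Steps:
$Q{\left(K \right)} = K^{3}$
$C{\left(l,E \right)} = \frac{E + l}{2 E}$
$S{\left(s \right)} = \frac{1}{2}$ ($S{\left(s \right)} = \frac{-2 + 0}{2 \left(-2\right)} = \frac{1}{2} \left(- \frac{1}{2}\right) \left(-2\right) = \frac{1}{2}$)
$h = \frac{7}{2}$ ($h = 7 \cdot \frac{1}{2} = \frac{7}{2} \approx 3.5$)
$h \left(-260\right) + \left(2 + 6 \cdot 4\right) = \frac{7}{2} \left(-260\right) + \left(2 + 6 \cdot 4\right) = -910 + \left(2 + 24\right) = -910 + 26 = -884$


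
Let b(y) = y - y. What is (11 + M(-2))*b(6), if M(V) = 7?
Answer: 0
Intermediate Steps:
b(y) = 0
(11 + M(-2))*b(6) = (11 + 7)*0 = 18*0 = 0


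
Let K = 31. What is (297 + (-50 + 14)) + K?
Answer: 292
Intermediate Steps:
(297 + (-50 + 14)) + K = (297 + (-50 + 14)) + 31 = (297 - 36) + 31 = 261 + 31 = 292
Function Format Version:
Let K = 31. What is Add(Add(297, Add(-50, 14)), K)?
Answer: 292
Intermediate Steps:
Add(Add(297, Add(-50, 14)), K) = Add(Add(297, Add(-50, 14)), 31) = Add(Add(297, -36), 31) = Add(261, 31) = 292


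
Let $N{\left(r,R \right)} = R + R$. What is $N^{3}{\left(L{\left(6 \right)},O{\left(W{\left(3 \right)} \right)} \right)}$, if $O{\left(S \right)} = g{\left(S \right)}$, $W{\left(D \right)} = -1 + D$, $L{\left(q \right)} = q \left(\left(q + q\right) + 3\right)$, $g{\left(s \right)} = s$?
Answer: $64$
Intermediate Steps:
$L{\left(q \right)} = q \left(3 + 2 q\right)$ ($L{\left(q \right)} = q \left(2 q + 3\right) = q \left(3 + 2 q\right)$)
$O{\left(S \right)} = S$
$N{\left(r,R \right)} = 2 R$
$N^{3}{\left(L{\left(6 \right)},O{\left(W{\left(3 \right)} \right)} \right)} = \left(2 \left(-1 + 3\right)\right)^{3} = \left(2 \cdot 2\right)^{3} = 4^{3} = 64$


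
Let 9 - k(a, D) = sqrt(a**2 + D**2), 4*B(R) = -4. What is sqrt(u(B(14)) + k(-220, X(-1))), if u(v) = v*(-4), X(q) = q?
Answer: sqrt(13 - sqrt(48401)) ≈ 14.388*I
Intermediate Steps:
B(R) = -1 (B(R) = (1/4)*(-4) = -1)
u(v) = -4*v
k(a, D) = 9 - sqrt(D**2 + a**2) (k(a, D) = 9 - sqrt(a**2 + D**2) = 9 - sqrt(D**2 + a**2))
sqrt(u(B(14)) + k(-220, X(-1))) = sqrt(-4*(-1) + (9 - sqrt((-1)**2 + (-220)**2))) = sqrt(4 + (9 - sqrt(1 + 48400))) = sqrt(4 + (9 - sqrt(48401))) = sqrt(13 - sqrt(48401))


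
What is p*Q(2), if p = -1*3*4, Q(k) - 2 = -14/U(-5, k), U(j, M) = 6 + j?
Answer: 144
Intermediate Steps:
Q(k) = -12 (Q(k) = 2 - 14/(6 - 5) = 2 - 14/1 = 2 - 14*1 = 2 - 14 = -12)
p = -12 (p = -3*4 = -12)
p*Q(2) = -12*(-12) = 144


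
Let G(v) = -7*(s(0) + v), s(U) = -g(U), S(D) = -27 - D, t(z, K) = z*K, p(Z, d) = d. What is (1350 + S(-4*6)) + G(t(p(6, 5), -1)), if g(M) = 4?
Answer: 1410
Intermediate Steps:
t(z, K) = K*z
s(U) = -4 (s(U) = -1*4 = -4)
G(v) = 28 - 7*v (G(v) = -7*(-4 + v) = 28 - 7*v)
(1350 + S(-4*6)) + G(t(p(6, 5), -1)) = (1350 + (-27 - (-4)*6)) + (28 - (-7)*5) = (1350 + (-27 - 1*(-24))) + (28 - 7*(-5)) = (1350 + (-27 + 24)) + (28 + 35) = (1350 - 3) + 63 = 1347 + 63 = 1410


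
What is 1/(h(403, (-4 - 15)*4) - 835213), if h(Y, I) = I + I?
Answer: -1/835365 ≈ -1.1971e-6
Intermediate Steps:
h(Y, I) = 2*I
1/(h(403, (-4 - 15)*4) - 835213) = 1/(2*((-4 - 15)*4) - 835213) = 1/(2*(-19*4) - 835213) = 1/(2*(-76) - 835213) = 1/(-152 - 835213) = 1/(-835365) = -1/835365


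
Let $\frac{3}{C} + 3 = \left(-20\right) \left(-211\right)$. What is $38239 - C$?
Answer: $\frac{161253860}{4217} \approx 38239.0$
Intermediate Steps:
$C = \frac{3}{4217}$ ($C = \frac{3}{-3 - -4220} = \frac{3}{-3 + 4220} = \frac{3}{4217} \approx 0.00071141$)
$38239 - C = 38239 - \frac{3}{4217} = \frac{161253860}{4217}$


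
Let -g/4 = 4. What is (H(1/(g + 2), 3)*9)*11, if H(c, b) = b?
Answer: 297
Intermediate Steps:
g = -16 (g = -4*4 = -16)
(H(1/(g + 2), 3)*9)*11 = (3*9)*11 = 27*11 = 297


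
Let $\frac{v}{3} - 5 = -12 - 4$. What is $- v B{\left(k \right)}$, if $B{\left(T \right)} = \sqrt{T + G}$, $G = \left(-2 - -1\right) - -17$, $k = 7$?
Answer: $33 \sqrt{23} \approx 158.26$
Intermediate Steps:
$G = 16$ ($G = \left(-2 + 1\right) + 17 = -1 + 17 = 16$)
$v = -33$ ($v = 15 + 3 \left(-12 - 4\right) = 15 + 3 \left(-16\right) = 15 - 48 = -33$)
$B{\left(T \right)} = \sqrt{16 + T}$ ($B{\left(T \right)} = \sqrt{T + 16} = \sqrt{16 + T}$)
$- v B{\left(k \right)} = - \left(-33\right) \sqrt{16 + 7} = - \left(-33\right) \sqrt{23} = 33 \sqrt{23}$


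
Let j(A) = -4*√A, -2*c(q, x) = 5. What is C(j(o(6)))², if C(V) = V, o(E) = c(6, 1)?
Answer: -40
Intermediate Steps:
c(q, x) = -5/2 (c(q, x) = -½*5 = -5/2)
o(E) = -5/2
C(j(o(6)))² = (-2*I*√10)² = -40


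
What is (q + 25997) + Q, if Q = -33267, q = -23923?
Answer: -31193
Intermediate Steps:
(q + 25997) + Q = (-23923 + 25997) - 33267 = 2074 - 33267 = -31193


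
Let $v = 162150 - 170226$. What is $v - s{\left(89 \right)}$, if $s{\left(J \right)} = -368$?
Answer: $-7708$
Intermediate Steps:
$v = -8076$
$v - s{\left(89 \right)} = -8076 - -368 = -8076 + 368 = -7708$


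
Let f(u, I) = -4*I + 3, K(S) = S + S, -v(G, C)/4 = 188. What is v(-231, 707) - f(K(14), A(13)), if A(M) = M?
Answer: -703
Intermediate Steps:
v(G, C) = -752 (v(G, C) = -4*188 = -752)
K(S) = 2*S
f(u, I) = 3 - 4*I
v(-231, 707) - f(K(14), A(13)) = -752 - (3 - 4*13) = -752 - (3 - 52) = -752 - 1*(-49) = -752 + 49 = -703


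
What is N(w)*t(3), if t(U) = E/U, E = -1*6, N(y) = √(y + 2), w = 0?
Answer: -2*√2 ≈ -2.8284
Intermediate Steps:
N(y) = √(2 + y)
E = -6
t(U) = -6/U
N(w)*t(3) = √(2 + 0)*(-6/3) = √2*(-6*⅓) = √2*(-2) = -2*√2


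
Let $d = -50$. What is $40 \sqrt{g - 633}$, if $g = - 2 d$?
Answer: $40 i \sqrt{533} \approx 923.47 i$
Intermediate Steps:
$g = 100$ ($g = \left(-2\right) \left(-50\right) = 100$)
$40 \sqrt{g - 633} = 40 \sqrt{100 - 633} = 40 \sqrt{-533} = 40 i \sqrt{533}$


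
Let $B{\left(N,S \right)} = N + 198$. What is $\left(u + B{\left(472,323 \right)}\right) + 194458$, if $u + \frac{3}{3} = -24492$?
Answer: $170635$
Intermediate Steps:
$B{\left(N,S \right)} = 198 + N$
$u = -24493$ ($u = -1 - 24492 = -24493$)
$\left(u + B{\left(472,323 \right)}\right) + 194458 = \left(-24493 + \left(198 + 472\right)\right) + 194458 = \left(-24493 + 670\right) + 194458 = -23823 + 194458 = 170635$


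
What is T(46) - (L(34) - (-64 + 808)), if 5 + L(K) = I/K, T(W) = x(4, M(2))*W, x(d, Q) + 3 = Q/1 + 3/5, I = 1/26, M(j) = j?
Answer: 3229247/4420 ≈ 730.60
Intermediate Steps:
I = 1/26 ≈ 0.038462
x(d, Q) = -12/5 + Q (x(d, Q) = -3 + (Q/1 + 3/5) = -3 + (Q*1 + 3*(1/5)) = -3 + (Q + 3/5) = -3 + (3/5 + Q) = -12/5 + Q)
T(W) = -2*W/5 (T(W) = (-12/5 + 2)*W = -2*W/5)
L(K) = -5 + 1/(26*K)
T(46) - (L(34) - (-64 + 808)) = -2/5*46 - ((-5 + (1/26)/34) - (-64 + 808)) = -92/5 - ((-5 + (1/26)*(1/34)) - 1*744) = -92/5 - ((-5 + 1/884) - 744) = -92/5 - (-4419/884 - 744) = -92/5 - 1*(-662115/884) = -92/5 + 662115/884 = 3229247/4420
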